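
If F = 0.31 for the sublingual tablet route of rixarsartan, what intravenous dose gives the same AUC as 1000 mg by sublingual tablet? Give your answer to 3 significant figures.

D_iv = 310 mg

Systemic exposure from an extravascular dose = F × D_ev, so the equivalent IV dose is F × D_ev.
D_iv = F × D_ev = 0.31 × 1000 = 310 mg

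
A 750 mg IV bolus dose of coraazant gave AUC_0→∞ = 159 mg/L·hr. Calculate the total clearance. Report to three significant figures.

CL = 4.72 L/hr

CL = Dose_iv / AUC_0→∞
   = 750 / 159 = 4.71698 L/hr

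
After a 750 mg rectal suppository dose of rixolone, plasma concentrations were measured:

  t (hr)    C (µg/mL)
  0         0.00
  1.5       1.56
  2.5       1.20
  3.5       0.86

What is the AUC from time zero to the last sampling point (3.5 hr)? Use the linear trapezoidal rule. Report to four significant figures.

Trapezoidal AUC_0→3.5:
  [0→1.5]: (0.00+1.56)/2 × 1.5 = 1.17
  [1.5→2.5]: (1.56+1.20)/2 × 1 = 1.38
  [2.5→3.5]: (1.20+0.86)/2 × 1 = 1.03
  Sum = 3.58 µg/mL·hr

AUC = 3.580 µg/mL·hr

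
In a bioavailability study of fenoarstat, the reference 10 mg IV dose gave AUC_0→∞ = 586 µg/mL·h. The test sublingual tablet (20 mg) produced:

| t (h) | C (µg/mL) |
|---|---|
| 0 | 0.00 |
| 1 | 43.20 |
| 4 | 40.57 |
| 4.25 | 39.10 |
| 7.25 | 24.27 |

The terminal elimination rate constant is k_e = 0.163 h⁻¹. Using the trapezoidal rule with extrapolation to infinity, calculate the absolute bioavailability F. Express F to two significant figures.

F = 0.34

Trapezoidal AUC_0→7.25 (sublingual tablet):
  [0→1]: (0.00+43.20)/2 × 1 = 21.6
  [1→4]: (43.20+40.57)/2 × 3 = 125.655
  [4→4.25]: (40.57+39.10)/2 × 0.25 = 9.95875
  [4.25→7.25]: (39.10+24.27)/2 × 3 = 95.055
  Sum = 252.26875 µg/mL·h
Tail: C_last/k_e = 24.27/0.163 = 148.896
AUC_0→∞ (sublingual tablet) = 252.26875 + 148.896 = 401.16475 µg/mL·h
F = (AUC_ev/D_ev)/(AUC_iv/D_iv) = (401.16475/20)/(586/10) = 20.0582/58.6 = 0.3423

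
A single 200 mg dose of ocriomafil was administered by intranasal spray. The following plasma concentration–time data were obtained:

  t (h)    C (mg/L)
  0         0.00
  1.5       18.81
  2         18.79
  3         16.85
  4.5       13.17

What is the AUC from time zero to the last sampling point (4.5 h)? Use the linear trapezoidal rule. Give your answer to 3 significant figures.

Trapezoidal AUC_0→4.5:
  [0→1.5]: (0.00+18.81)/2 × 1.5 = 14.1075
  [1.5→2]: (18.81+18.79)/2 × 0.5 = 9.4
  [2→3]: (18.79+16.85)/2 × 1 = 17.82
  [3→4.5]: (16.85+13.17)/2 × 1.5 = 22.515
  Sum = 63.8425 mg/L·h

AUC = 63.8 mg/L·h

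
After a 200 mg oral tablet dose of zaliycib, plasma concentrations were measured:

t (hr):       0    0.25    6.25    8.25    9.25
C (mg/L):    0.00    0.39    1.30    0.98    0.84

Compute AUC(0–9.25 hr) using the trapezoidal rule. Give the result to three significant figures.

AUC = 8.31 mg/L·hr

Trapezoidal AUC_0→9.25:
  [0→0.25]: (0.00+0.39)/2 × 0.25 = 0.04875
  [0.25→6.25]: (0.39+1.30)/2 × 6 = 5.07
  [6.25→8.25]: (1.30+0.98)/2 × 2 = 2.28
  [8.25→9.25]: (0.98+0.84)/2 × 1 = 0.91
  Sum = 8.30875 mg/L·hr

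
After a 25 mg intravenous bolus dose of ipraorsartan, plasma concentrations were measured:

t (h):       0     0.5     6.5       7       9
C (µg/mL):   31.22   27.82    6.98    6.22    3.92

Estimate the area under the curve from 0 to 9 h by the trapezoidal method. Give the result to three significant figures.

AUC = 133 µg/mL·h

Trapezoidal AUC_0→9:
  [0→0.5]: (31.22+27.82)/2 × 0.5 = 14.76
  [0.5→6.5]: (27.82+6.98)/2 × 6 = 104.4
  [6.5→7]: (6.98+6.22)/2 × 0.5 = 3.3
  [7→9]: (6.22+3.92)/2 × 2 = 10.14
  Sum = 132.6 µg/mL·h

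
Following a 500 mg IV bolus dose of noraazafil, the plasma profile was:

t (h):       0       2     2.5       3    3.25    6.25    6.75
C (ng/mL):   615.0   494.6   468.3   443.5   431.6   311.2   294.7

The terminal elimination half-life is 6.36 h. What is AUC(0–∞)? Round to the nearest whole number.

Trapezoidal AUC_0→6.75:
  [0→2]: (615.0+494.6)/2 × 2 = 1109.6
  [2→2.5]: (494.6+468.3)/2 × 0.5 = 240.725
  [2.5→3]: (468.3+443.5)/2 × 0.5 = 227.95
  [3→3.25]: (443.5+431.6)/2 × 0.25 = 109.3875
  [3.25→6.25]: (431.6+311.2)/2 × 3 = 1114.2
  [6.25→6.75]: (311.2+294.7)/2 × 0.5 = 151.475
  Sum = 2953.3375 ng/mL·h
k_e = ln2 / t½ = 0.693147 / 6.36 = 0.1090 h^-1
Extrapolated tail: C_last / k_e = 294.7 / 0.109 = 2703.670
AUC_0→∞ = 2953.3375 + 2703.670 = 5657.0075 ng/mL·h

AUC = 5657 ng/mL·h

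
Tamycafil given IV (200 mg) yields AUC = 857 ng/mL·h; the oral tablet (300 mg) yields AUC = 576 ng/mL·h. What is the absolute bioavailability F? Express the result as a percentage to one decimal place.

F = (AUC_ev / D_ev) / (AUC_iv / D_iv)
  = (576/300) / (857/200)
  = 1.92 / 4.285 = 0.4481
  = 44.81%

F = 44.8%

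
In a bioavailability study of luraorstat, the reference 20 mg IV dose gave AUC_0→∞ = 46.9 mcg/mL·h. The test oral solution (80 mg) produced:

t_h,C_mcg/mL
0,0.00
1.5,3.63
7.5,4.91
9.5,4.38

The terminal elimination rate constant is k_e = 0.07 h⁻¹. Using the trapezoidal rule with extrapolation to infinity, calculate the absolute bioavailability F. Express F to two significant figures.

F = 0.53

Trapezoidal AUC_0→9.5 (oral solution):
  [0→1.5]: (0.00+3.63)/2 × 1.5 = 2.7225
  [1.5→7.5]: (3.63+4.91)/2 × 6 = 25.62
  [7.5→9.5]: (4.91+4.38)/2 × 2 = 9.29
  Sum = 37.6325 mcg/mL·h
Tail: C_last/k_e = 4.38/0.07 = 62.571
AUC_0→∞ (oral solution) = 37.6325 + 62.571 = 100.2035 mcg/mL·h
F = (AUC_ev/D_ev)/(AUC_iv/D_iv) = (100.2035/80)/(46.9/20) = 1.25254/2.345 = 0.5341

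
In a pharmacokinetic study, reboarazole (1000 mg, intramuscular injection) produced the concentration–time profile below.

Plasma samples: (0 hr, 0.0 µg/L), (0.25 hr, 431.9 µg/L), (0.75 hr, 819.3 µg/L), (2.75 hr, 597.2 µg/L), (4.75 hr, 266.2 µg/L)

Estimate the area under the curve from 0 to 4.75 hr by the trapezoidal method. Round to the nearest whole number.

Trapezoidal AUC_0→4.75:
  [0→0.25]: (0.0+431.9)/2 × 0.25 = 53.9875
  [0.25→0.75]: (431.9+819.3)/2 × 0.5 = 312.8
  [0.75→2.75]: (819.3+597.2)/2 × 2 = 1416.5
  [2.75→4.75]: (597.2+266.2)/2 × 2 = 863.4
  Sum = 2646.6875 µg/L·hr

AUC = 2647 µg/L·hr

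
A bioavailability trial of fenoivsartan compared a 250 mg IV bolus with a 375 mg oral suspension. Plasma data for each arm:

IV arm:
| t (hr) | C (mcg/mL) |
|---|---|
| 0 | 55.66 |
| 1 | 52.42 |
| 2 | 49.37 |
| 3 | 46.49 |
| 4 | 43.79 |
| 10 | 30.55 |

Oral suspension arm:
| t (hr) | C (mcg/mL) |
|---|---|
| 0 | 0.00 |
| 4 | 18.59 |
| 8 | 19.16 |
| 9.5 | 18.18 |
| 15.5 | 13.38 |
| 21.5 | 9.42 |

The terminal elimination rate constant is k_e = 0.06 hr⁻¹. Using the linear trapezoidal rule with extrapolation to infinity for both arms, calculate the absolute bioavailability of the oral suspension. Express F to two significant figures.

Trapezoidal AUC_0→10 (IV):
  [0→1]: (55.66+52.42)/2 × 1 = 54.04
  [1→2]: (52.42+49.37)/2 × 1 = 50.895
  [2→3]: (49.37+46.49)/2 × 1 = 47.93
  [3→4]: (46.49+43.79)/2 × 1 = 45.14
  [4→10]: (43.79+30.55)/2 × 6 = 223.02
  Sum = 421.025 mcg/mL·hr
IV tail: 30.55/0.06 = 509.167; AUC_iv,0→∞ = 421.025 + 509.167 = 930.192 mcg/mL·hr
Trapezoidal AUC_0→21.5 (oral suspension):
  [0→4]: (0.00+18.59)/2 × 4 = 37.18
  [4→8]: (18.59+19.16)/2 × 4 = 75.5
  [8→9.5]: (19.16+18.18)/2 × 1.5 = 28.005
  [9.5→15.5]: (18.18+13.38)/2 × 6 = 94.68
  [15.5→21.5]: (13.38+9.42)/2 × 6 = 68.4
  Sum = 303.765 mcg/mL·hr
oral suspension tail: 9.42/0.06 = 157.000; AUC_ev,0→∞ = 303.765 + 157.000 = 460.765 mcg/mL·hr
F = (AUC_ev/D_ev)/(AUC_iv/D_iv) = (460.765/375)/(930.192/250) = 1.22871/3.720768 = 0.3302

F = 0.33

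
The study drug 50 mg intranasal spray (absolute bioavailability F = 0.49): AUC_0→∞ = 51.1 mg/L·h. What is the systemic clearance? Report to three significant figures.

CL = F × Dose / AUC_0→∞
   = 0.49 × 50 / 51.1 = 0.479452 L/h

CL = 0.479 L/h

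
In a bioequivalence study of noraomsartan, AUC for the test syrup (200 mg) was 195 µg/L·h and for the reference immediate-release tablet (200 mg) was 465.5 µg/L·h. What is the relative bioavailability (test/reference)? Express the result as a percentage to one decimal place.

F_rel = 41.9%

F_rel = (AUC_test/D_test) / (AUC_ref/D_ref)
      = (195/200) / (465.5/200)
      = 0.975 / 2.3275 = 0.4189 = 41.89%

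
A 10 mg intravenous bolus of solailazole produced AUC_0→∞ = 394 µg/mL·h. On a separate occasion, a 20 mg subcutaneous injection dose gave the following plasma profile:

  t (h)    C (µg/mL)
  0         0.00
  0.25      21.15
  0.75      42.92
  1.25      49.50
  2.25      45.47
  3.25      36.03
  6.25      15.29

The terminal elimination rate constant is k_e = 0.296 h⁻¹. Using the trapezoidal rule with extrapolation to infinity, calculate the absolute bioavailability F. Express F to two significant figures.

Trapezoidal AUC_0→6.25 (subcutaneous injection):
  [0→0.25]: (0.00+21.15)/2 × 0.25 = 2.64375
  [0.25→0.75]: (21.15+42.92)/2 × 0.5 = 16.0175
  [0.75→1.25]: (42.92+49.50)/2 × 0.5 = 23.105
  [1.25→2.25]: (49.50+45.47)/2 × 1 = 47.485
  [2.25→3.25]: (45.47+36.03)/2 × 1 = 40.75
  [3.25→6.25]: (36.03+15.29)/2 × 3 = 76.98
  Sum = 206.98125 µg/mL·h
Tail: C_last/k_e = 15.29/0.296 = 51.655
AUC_0→∞ (subcutaneous injection) = 206.98125 + 51.655 = 258.63625 µg/mL·h
F = (AUC_ev/D_ev)/(AUC_iv/D_iv) = (258.63625/20)/(394/10) = 12.9318/39.4 = 0.3282

F = 0.33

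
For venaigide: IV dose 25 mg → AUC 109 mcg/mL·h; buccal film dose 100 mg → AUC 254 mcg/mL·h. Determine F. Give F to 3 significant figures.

F = 0.583

F = (AUC_ev / D_ev) / (AUC_iv / D_iv)
  = (254/100) / (109/25)
  = 2.54 / 4.36 = 0.5826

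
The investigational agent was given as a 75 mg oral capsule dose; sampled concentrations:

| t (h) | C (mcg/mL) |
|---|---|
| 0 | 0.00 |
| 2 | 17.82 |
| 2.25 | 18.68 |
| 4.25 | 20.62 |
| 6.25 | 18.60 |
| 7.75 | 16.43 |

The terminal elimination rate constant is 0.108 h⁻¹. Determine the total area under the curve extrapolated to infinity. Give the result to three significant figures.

Trapezoidal AUC_0→7.75:
  [0→2]: (0.00+17.82)/2 × 2 = 17.82
  [2→2.25]: (17.82+18.68)/2 × 0.25 = 4.5625
  [2.25→4.25]: (18.68+20.62)/2 × 2 = 39.3
  [4.25→6.25]: (20.62+18.60)/2 × 2 = 39.22
  [6.25→7.75]: (18.60+16.43)/2 × 1.5 = 26.2725
  Sum = 127.175 mcg/mL·h
Extrapolated tail: C_last / k_e = 16.43 / 0.108 = 152.130
AUC_0→∞ = 127.175 + 152.130 = 279.305 mcg/mL·h

AUC = 279 mcg/mL·h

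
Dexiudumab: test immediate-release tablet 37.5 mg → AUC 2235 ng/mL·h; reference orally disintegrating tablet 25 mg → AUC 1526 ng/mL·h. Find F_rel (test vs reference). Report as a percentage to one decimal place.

F_rel = 97.6%

F_rel = (AUC_test/D_test) / (AUC_ref/D_ref)
      = (2235/37.5) / (1526/25)
      = 59.6 / 61.04 = 0.9764 = 97.64%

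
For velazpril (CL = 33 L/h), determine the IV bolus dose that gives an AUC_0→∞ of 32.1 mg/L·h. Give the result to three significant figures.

Dose = 1060 mg

Dose_iv = CL × AUC_0→∞
     = 33 × 32.1 = 1059.3 mg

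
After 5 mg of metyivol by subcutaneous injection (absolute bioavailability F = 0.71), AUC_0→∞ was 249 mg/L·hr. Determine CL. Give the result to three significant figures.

CL = F × Dose / AUC_0→∞
   = 0.71 × 5 / 249 = 0.014257 L/hr

CL = 0.0143 L/hr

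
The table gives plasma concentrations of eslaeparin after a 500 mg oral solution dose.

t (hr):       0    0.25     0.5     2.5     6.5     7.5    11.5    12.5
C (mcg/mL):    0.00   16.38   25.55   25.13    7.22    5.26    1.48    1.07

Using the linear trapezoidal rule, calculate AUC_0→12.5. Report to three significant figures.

Trapezoidal AUC_0→12.5:
  [0→0.25]: (0.00+16.38)/2 × 0.25 = 2.0475
  [0.25→0.5]: (16.38+25.55)/2 × 0.25 = 5.24125
  [0.5→2.5]: (25.55+25.13)/2 × 2 = 50.68
  [2.5→6.5]: (25.13+7.22)/2 × 4 = 64.7
  [6.5→7.5]: (7.22+5.26)/2 × 1 = 6.24
  [7.5→11.5]: (5.26+1.48)/2 × 4 = 13.48
  [11.5→12.5]: (1.48+1.07)/2 × 1 = 1.275
  Sum = 143.66375 mcg/mL·hr

AUC = 144 mcg/mL·hr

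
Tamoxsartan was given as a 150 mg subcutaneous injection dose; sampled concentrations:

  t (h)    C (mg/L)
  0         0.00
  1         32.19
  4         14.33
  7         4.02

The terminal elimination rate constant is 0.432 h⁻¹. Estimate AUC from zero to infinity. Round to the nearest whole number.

AUC = 123 mg/L·h

Trapezoidal AUC_0→7:
  [0→1]: (0.00+32.19)/2 × 1 = 16.095
  [1→4]: (32.19+14.33)/2 × 3 = 69.78
  [4→7]: (14.33+4.02)/2 × 3 = 27.525
  Sum = 113.4 mg/L·h
Extrapolated tail: C_last / k_e = 4.02 / 0.432 = 9.306
AUC_0→∞ = 113.4 + 9.306 = 122.706 mg/L·h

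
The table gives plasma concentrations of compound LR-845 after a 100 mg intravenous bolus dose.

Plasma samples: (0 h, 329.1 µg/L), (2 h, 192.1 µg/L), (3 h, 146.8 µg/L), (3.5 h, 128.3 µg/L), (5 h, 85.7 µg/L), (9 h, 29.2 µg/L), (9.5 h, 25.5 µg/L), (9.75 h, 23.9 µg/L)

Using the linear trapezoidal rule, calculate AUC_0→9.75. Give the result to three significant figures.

AUC = 1170 µg/L·h

Trapezoidal AUC_0→9.75:
  [0→2]: (329.1+192.1)/2 × 2 = 521.2
  [2→3]: (192.1+146.8)/2 × 1 = 169.45
  [3→3.5]: (146.8+128.3)/2 × 0.5 = 68.775
  [3.5→5]: (128.3+85.7)/2 × 1.5 = 160.5
  [5→9]: (85.7+29.2)/2 × 4 = 229.8
  [9→9.5]: (29.2+25.5)/2 × 0.5 = 13.675
  [9.5→9.75]: (25.5+23.9)/2 × 0.25 = 6.175
  Sum = 1169.575 µg/L·h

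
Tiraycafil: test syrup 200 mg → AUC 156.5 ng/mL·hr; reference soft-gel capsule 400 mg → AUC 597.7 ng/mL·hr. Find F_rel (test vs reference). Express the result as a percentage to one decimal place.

F_rel = (AUC_test/D_test) / (AUC_ref/D_ref)
      = (156.5/200) / (597.7/400)
      = 0.7825 / 1.49425 = 0.5237 = 52.37%

F_rel = 52.4%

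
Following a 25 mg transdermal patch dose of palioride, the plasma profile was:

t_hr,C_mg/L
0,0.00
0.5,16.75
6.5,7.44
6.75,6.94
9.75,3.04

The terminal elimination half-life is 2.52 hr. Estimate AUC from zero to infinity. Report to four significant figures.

Trapezoidal AUC_0→9.75:
  [0→0.5]: (0.00+16.75)/2 × 0.5 = 4.1875
  [0.5→6.5]: (16.75+7.44)/2 × 6 = 72.57
  [6.5→6.75]: (7.44+6.94)/2 × 0.25 = 1.7975
  [6.75→9.75]: (6.94+3.04)/2 × 3 = 14.97
  Sum = 93.525 mg/L·hr
k_e = ln2 / t½ = 0.693147 / 2.52 = 0.2751 hr^-1
Extrapolated tail: C_last / k_e = 3.04 / 0.2751 = 11.051
AUC_0→∞ = 93.525 + 11.051 = 104.576 mg/L·hr

AUC = 104.6 mg/L·hr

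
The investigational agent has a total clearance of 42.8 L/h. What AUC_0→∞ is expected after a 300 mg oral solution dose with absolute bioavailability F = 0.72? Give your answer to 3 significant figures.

AUC_0→∞ = F × Dose / CL
        = 0.72 × 300 / 42.8 = 5.04673 mg/L·h

AUC = 5.05 mg/L·h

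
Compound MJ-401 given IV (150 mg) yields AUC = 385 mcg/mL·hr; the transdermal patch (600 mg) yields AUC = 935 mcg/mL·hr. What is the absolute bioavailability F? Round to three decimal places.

F = (AUC_ev / D_ev) / (AUC_iv / D_iv)
  = (935/600) / (385/150)
  = 1.55833 / 2.56667 = 0.6071

F = 0.607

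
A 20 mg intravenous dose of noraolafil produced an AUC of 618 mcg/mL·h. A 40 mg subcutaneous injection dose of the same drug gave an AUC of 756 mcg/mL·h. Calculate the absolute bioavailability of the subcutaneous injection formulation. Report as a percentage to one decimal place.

F = 61.2%

F = (AUC_ev / D_ev) / (AUC_iv / D_iv)
  = (756/40) / (618/20)
  = 18.9 / 30.9 = 0.6117
  = 61.17%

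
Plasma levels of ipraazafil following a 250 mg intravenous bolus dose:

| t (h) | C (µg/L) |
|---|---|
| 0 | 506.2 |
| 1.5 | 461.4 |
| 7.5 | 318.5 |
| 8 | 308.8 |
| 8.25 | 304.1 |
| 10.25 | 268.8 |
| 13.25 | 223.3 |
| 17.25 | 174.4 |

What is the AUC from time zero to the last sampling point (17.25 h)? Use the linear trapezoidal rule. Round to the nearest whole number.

AUC = 5405 µg/L·h

Trapezoidal AUC_0→17.25:
  [0→1.5]: (506.2+461.4)/2 × 1.5 = 725.7
  [1.5→7.5]: (461.4+318.5)/2 × 6 = 2339.7
  [7.5→8]: (318.5+308.8)/2 × 0.5 = 156.825
  [8→8.25]: (308.8+304.1)/2 × 0.25 = 76.6125
  [8.25→10.25]: (304.1+268.8)/2 × 2 = 572.9
  [10.25→13.25]: (268.8+223.3)/2 × 3 = 738.15
  [13.25→17.25]: (223.3+174.4)/2 × 4 = 795.4
  Sum = 5405.2875 µg/L·h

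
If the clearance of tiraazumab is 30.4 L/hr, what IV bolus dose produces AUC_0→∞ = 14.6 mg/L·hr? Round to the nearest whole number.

Dose_iv = CL × AUC_0→∞
     = 30.4 × 14.6 = 443.84 mg

Dose = 444 mg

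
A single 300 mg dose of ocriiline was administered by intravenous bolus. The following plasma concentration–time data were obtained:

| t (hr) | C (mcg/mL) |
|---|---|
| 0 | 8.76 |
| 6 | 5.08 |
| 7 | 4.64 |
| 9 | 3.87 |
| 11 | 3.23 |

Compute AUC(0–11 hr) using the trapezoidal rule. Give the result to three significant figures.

Trapezoidal AUC_0→11:
  [0→6]: (8.76+5.08)/2 × 6 = 41.52
  [6→7]: (5.08+4.64)/2 × 1 = 4.86
  [7→9]: (4.64+3.87)/2 × 2 = 8.51
  [9→11]: (3.87+3.23)/2 × 2 = 7.1
  Sum = 61.99 mcg/mL·hr

AUC = 62.0 mcg/mL·hr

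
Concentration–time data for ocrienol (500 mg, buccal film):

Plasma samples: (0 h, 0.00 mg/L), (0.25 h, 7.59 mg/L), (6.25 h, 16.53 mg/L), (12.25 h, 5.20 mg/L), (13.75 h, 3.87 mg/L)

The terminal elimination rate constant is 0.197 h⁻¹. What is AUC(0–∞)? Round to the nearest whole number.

Trapezoidal AUC_0→13.75:
  [0→0.25]: (0.00+7.59)/2 × 0.25 = 0.94875
  [0.25→6.25]: (7.59+16.53)/2 × 6 = 72.36
  [6.25→12.25]: (16.53+5.20)/2 × 6 = 65.19
  [12.25→13.75]: (5.20+3.87)/2 × 1.5 = 6.8025
  Sum = 145.30125 mg/L·h
Extrapolated tail: C_last / k_e = 3.87 / 0.197 = 19.645
AUC_0→∞ = 145.30125 + 19.645 = 164.94625 mg/L·h

AUC = 165 mg/L·h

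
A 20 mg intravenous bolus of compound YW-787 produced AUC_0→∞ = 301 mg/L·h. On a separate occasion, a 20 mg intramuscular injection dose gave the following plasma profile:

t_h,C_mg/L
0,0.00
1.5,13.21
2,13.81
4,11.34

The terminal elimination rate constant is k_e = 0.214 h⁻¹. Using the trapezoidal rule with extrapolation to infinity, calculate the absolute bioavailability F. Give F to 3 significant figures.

Trapezoidal AUC_0→4 (intramuscular injection):
  [0→1.5]: (0.00+13.21)/2 × 1.5 = 9.9075
  [1.5→2]: (13.21+13.81)/2 × 0.5 = 6.755
  [2→4]: (13.81+11.34)/2 × 2 = 25.15
  Sum = 41.8125 mg/L·h
Tail: C_last/k_e = 11.34/0.214 = 52.991
AUC_0→∞ (intramuscular injection) = 41.8125 + 52.991 = 94.8035 mg/L·h
F = (AUC_ev/D_ev)/(AUC_iv/D_iv) = (94.8035/20)/(301/20) = 4.740175/15.05 = 0.3150

F = 0.315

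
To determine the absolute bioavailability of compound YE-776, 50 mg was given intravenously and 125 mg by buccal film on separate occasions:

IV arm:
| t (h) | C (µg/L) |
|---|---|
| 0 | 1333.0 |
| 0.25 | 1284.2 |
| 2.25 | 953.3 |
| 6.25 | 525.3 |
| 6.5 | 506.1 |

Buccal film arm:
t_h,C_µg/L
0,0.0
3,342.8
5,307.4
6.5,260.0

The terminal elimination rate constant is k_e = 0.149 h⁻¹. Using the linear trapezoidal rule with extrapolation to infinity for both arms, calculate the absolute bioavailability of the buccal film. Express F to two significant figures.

F = 0.15

Trapezoidal AUC_0→6.5 (IV):
  [0→0.25]: (1333.0+1284.2)/2 × 0.25 = 327.15
  [0.25→2.25]: (1284.2+953.3)/2 × 2 = 2237.5
  [2.25→6.25]: (953.3+525.3)/2 × 4 = 2957.2
  [6.25→6.5]: (525.3+506.1)/2 × 0.25 = 128.925
  Sum = 5650.775 µg/L·h
IV tail: 506.1/0.149 = 3396.644; AUC_iv,0→∞ = 5650.775 + 3396.644 = 9047.419 µg/L·h
Trapezoidal AUC_0→6.5 (buccal film):
  [0→3]: (0.0+342.8)/2 × 3 = 514.2
  [3→5]: (342.8+307.4)/2 × 2 = 650.2
  [5→6.5]: (307.4+260.0)/2 × 1.5 = 425.55
  Sum = 1589.95 µg/L·h
buccal film tail: 260.0/0.149 = 1744.966; AUC_ev,0→∞ = 1589.95 + 1744.966 = 3334.916 µg/L·h
F = (AUC_ev/D_ev)/(AUC_iv/D_iv) = (3334.916/125)/(9047.419/50) = 26.679328/180.94838 = 0.1474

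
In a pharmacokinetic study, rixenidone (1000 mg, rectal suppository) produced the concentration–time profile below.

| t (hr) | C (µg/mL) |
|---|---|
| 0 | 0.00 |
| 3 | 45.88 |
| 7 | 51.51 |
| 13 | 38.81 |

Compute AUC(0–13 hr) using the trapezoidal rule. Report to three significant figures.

Trapezoidal AUC_0→13:
  [0→3]: (0.00+45.88)/2 × 3 = 68.82
  [3→7]: (45.88+51.51)/2 × 4 = 194.78
  [7→13]: (51.51+38.81)/2 × 6 = 270.96
  Sum = 534.56 µg/mL·hr

AUC = 535 µg/mL·hr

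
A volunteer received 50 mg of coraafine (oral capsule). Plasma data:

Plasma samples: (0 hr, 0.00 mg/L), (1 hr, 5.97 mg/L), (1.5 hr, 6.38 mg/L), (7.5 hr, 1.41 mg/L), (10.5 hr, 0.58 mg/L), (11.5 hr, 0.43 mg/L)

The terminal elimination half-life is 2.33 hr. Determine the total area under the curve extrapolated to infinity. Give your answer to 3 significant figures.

Trapezoidal AUC_0→11.5:
  [0→1]: (0.00+5.97)/2 × 1 = 2.985
  [1→1.5]: (5.97+6.38)/2 × 0.5 = 3.0875
  [1.5→7.5]: (6.38+1.41)/2 × 6 = 23.37
  [7.5→10.5]: (1.41+0.58)/2 × 3 = 2.985
  [10.5→11.5]: (0.58+0.43)/2 × 1 = 0.505
  Sum = 32.9325 mg/L·hr
k_e = ln2 / t½ = 0.693147 / 2.33 = 0.2975 hr^-1
Extrapolated tail: C_last / k_e = 0.43 / 0.2975 = 1.445
AUC_0→∞ = 32.9325 + 1.445 = 34.3775 mg/L·hr

AUC = 34.4 mg/L·hr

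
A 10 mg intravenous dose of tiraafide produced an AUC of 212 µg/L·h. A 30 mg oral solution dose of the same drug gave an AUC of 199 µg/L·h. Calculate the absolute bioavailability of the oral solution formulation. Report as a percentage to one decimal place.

F = 31.3%

F = (AUC_ev / D_ev) / (AUC_iv / D_iv)
  = (199/30) / (212/10)
  = 6.63333 / 21.2 = 0.3129
  = 31.29%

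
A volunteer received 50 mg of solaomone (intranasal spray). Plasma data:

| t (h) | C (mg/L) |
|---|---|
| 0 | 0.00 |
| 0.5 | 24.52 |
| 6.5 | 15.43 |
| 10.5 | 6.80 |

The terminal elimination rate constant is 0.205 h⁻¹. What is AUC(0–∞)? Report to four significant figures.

AUC = 203.6 mg/L·h

Trapezoidal AUC_0→10.5:
  [0→0.5]: (0.00+24.52)/2 × 0.5 = 6.13
  [0.5→6.5]: (24.52+15.43)/2 × 6 = 119.85
  [6.5→10.5]: (15.43+6.80)/2 × 4 = 44.46
  Sum = 170.44 mg/L·h
Extrapolated tail: C_last / k_e = 6.80 / 0.205 = 33.171
AUC_0→∞ = 170.44 + 33.171 = 203.611 mg/L·h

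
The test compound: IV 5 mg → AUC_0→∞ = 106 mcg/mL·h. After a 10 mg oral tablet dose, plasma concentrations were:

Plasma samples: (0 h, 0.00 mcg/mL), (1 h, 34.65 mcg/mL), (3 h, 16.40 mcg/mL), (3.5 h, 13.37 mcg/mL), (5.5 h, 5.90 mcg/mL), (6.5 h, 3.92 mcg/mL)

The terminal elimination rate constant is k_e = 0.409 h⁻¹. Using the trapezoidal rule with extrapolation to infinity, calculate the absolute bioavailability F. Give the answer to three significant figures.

F = 0.517

Trapezoidal AUC_0→6.5 (oral tablet):
  [0→1]: (0.00+34.65)/2 × 1 = 17.325
  [1→3]: (34.65+16.40)/2 × 2 = 51.05
  [3→3.5]: (16.40+13.37)/2 × 0.5 = 7.4425
  [3.5→5.5]: (13.37+5.90)/2 × 2 = 19.27
  [5.5→6.5]: (5.90+3.92)/2 × 1 = 4.91
  Sum = 99.9975 mcg/mL·h
Tail: C_last/k_e = 3.92/0.409 = 9.584
AUC_0→∞ (oral tablet) = 99.9975 + 9.584 = 109.5815 mcg/mL·h
F = (AUC_ev/D_ev)/(AUC_iv/D_iv) = (109.5815/10)/(106/5) = 10.95815/21.2 = 0.5169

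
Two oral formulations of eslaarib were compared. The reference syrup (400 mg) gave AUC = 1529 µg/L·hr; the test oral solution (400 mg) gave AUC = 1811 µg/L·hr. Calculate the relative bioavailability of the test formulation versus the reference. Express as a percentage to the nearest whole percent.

F_rel = 118%

F_rel = (AUC_test/D_test) / (AUC_ref/D_ref)
      = (1811/400) / (1529/400)
      = 4.5275 / 3.8225 = 1.1844 = 118.44%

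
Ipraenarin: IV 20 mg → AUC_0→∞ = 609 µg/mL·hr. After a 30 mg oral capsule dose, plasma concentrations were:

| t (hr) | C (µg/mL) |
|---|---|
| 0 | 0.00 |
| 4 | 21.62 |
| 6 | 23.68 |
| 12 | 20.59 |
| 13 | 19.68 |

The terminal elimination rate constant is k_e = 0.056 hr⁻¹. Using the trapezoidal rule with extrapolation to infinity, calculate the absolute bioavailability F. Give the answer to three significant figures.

F = 0.649

Trapezoidal AUC_0→13 (oral capsule):
  [0→4]: (0.00+21.62)/2 × 4 = 43.24
  [4→6]: (21.62+23.68)/2 × 2 = 45.3
  [6→12]: (23.68+20.59)/2 × 6 = 132.81
  [12→13]: (20.59+19.68)/2 × 1 = 20.135
  Sum = 241.485 µg/mL·hr
Tail: C_last/k_e = 19.68/0.056 = 351.429
AUC_0→∞ (oral capsule) = 241.485 + 351.429 = 592.914 µg/mL·hr
F = (AUC_ev/D_ev)/(AUC_iv/D_iv) = (592.914/30)/(609/20) = 19.7638/30.45 = 0.6491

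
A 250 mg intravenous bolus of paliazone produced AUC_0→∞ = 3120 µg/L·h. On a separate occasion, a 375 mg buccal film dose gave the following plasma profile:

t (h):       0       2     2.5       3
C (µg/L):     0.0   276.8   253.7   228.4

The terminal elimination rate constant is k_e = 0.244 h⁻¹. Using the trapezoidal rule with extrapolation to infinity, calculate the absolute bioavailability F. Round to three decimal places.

Trapezoidal AUC_0→3 (buccal film):
  [0→2]: (0.0+276.8)/2 × 2 = 276.8
  [2→2.5]: (276.8+253.7)/2 × 0.5 = 132.625
  [2.5→3]: (253.7+228.4)/2 × 0.5 = 120.525
  Sum = 529.95 µg/L·h
Tail: C_last/k_e = 228.4/0.244 = 936.066
AUC_0→∞ (buccal film) = 529.95 + 936.066 = 1466.016 µg/L·h
F = (AUC_ev/D_ev)/(AUC_iv/D_iv) = (1466.016/375)/(3120/250) = 3.909376/12.48 = 0.3133

F = 0.313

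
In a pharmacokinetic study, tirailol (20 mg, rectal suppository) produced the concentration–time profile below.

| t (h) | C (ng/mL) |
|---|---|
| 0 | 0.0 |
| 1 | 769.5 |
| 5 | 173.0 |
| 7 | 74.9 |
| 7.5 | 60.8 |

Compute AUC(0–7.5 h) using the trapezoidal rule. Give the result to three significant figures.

Trapezoidal AUC_0→7.5:
  [0→1]: (0.0+769.5)/2 × 1 = 384.75
  [1→5]: (769.5+173.0)/2 × 4 = 1885.0
  [5→7]: (173.0+74.9)/2 × 2 = 247.9
  [7→7.5]: (74.9+60.8)/2 × 0.5 = 33.925
  Sum = 2551.575 ng/mL·h

AUC = 2550 ng/mL·h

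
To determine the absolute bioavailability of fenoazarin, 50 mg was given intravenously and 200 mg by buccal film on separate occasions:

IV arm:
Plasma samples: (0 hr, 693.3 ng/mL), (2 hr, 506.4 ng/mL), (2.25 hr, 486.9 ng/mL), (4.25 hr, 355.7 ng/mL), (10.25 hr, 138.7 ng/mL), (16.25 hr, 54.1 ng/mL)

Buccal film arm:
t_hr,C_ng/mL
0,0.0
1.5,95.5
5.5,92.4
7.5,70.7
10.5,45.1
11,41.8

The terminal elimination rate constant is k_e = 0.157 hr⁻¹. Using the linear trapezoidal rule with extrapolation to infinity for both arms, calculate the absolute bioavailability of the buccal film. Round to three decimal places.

F = 0.059

Trapezoidal AUC_0→16.25 (IV):
  [0→2]: (693.3+506.4)/2 × 2 = 1199.7
  [2→2.25]: (506.4+486.9)/2 × 0.25 = 124.1625
  [2.25→4.25]: (486.9+355.7)/2 × 2 = 842.6
  [4.25→10.25]: (355.7+138.7)/2 × 6 = 1483.2
  [10.25→16.25]: (138.7+54.1)/2 × 6 = 578.4
  Sum = 4228.0625 ng/mL·hr
IV tail: 54.1/0.157 = 344.586; AUC_iv,0→∞ = 4228.0625 + 344.586 = 4572.6485 ng/mL·hr
Trapezoidal AUC_0→11 (buccal film):
  [0→1.5]: (0.0+95.5)/2 × 1.5 = 71.625
  [1.5→5.5]: (95.5+92.4)/2 × 4 = 375.8
  [5.5→7.5]: (92.4+70.7)/2 × 2 = 163.1
  [7.5→10.5]: (70.7+45.1)/2 × 3 = 173.7
  [10.5→11]: (45.1+41.8)/2 × 0.5 = 21.725
  Sum = 805.95 ng/mL·hr
buccal film tail: 41.8/0.157 = 266.242; AUC_ev,0→∞ = 805.95 + 266.242 = 1072.192 ng/mL·hr
F = (AUC_ev/D_ev)/(AUC_iv/D_iv) = (1072.192/200)/(4572.6485/50) = 5.36096/91.45297 = 0.0586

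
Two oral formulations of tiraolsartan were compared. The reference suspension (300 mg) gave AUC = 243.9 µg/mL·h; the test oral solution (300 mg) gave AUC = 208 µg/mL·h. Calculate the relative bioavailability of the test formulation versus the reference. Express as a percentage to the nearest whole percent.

F_rel = (AUC_test/D_test) / (AUC_ref/D_ref)
      = (208/300) / (243.9/300)
      = 0.693333 / 0.813 = 0.8528 = 85.28%

F_rel = 85%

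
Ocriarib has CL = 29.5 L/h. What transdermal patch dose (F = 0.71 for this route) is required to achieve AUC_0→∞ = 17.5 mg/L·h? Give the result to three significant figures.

Dose = 727 mg

Dose = CL × AUC_0→∞ / F
     = 29.5 × 17.5 / 0.71 = 727.113 mg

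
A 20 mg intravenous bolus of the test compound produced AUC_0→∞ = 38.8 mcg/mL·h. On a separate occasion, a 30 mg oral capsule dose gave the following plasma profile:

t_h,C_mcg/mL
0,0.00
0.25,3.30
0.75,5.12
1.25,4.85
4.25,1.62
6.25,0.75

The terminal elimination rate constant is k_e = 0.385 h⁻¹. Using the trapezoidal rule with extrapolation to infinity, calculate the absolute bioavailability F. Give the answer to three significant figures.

F = 0.327

Trapezoidal AUC_0→6.25 (oral capsule):
  [0→0.25]: (0.00+3.30)/2 × 0.25 = 0.4125
  [0.25→0.75]: (3.30+5.12)/2 × 0.5 = 2.105
  [0.75→1.25]: (5.12+4.85)/2 × 0.5 = 2.4925
  [1.25→4.25]: (4.85+1.62)/2 × 3 = 9.705
  [4.25→6.25]: (1.62+0.75)/2 × 2 = 2.37
  Sum = 17.085 mcg/mL·h
Tail: C_last/k_e = 0.75/0.385 = 1.948
AUC_0→∞ (oral capsule) = 17.085 + 1.948 = 19.033 mcg/mL·h
F = (AUC_ev/D_ev)/(AUC_iv/D_iv) = (19.033/30)/(38.8/20) = 0.634433/1.94 = 0.3270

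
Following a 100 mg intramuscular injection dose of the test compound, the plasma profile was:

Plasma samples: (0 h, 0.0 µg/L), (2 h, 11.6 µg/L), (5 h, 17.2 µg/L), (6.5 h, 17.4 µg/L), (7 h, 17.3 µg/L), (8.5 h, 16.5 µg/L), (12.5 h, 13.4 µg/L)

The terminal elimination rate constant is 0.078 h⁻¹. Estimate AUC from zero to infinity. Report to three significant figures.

Trapezoidal AUC_0→12.5:
  [0→2]: (0.0+11.6)/2 × 2 = 11.6
  [2→5]: (11.6+17.2)/2 × 3 = 43.2
  [5→6.5]: (17.2+17.4)/2 × 1.5 = 25.95
  [6.5→7]: (17.4+17.3)/2 × 0.5 = 8.675
  [7→8.5]: (17.3+16.5)/2 × 1.5 = 25.35
  [8.5→12.5]: (16.5+13.4)/2 × 4 = 59.8
  Sum = 174.575 µg/L·h
Extrapolated tail: C_last / k_e = 13.4 / 0.078 = 171.795
AUC_0→∞ = 174.575 + 171.795 = 346.37 µg/L·h

AUC = 346 µg/L·h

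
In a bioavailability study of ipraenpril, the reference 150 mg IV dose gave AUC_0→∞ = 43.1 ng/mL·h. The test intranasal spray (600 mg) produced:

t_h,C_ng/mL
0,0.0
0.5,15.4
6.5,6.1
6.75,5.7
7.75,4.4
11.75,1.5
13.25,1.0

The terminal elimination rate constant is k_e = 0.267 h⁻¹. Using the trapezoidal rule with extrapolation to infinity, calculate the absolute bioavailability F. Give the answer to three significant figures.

F = 0.535

Trapezoidal AUC_0→13.25 (intranasal spray):
  [0→0.5]: (0.0+15.4)/2 × 0.5 = 3.85
  [0.5→6.5]: (15.4+6.1)/2 × 6 = 64.5
  [6.5→6.75]: (6.1+5.7)/2 × 0.25 = 1.475
  [6.75→7.75]: (5.7+4.4)/2 × 1 = 5.05
  [7.75→11.75]: (4.4+1.5)/2 × 4 = 11.8
  [11.75→13.25]: (1.5+1.0)/2 × 1.5 = 1.875
  Sum = 88.55 ng/mL·h
Tail: C_last/k_e = 1.0/0.267 = 3.745
AUC_0→∞ (intranasal spray) = 88.55 + 3.745 = 92.295 ng/mL·h
F = (AUC_ev/D_ev)/(AUC_iv/D_iv) = (92.295/600)/(43.1/150) = 0.153825/0.287333 = 0.5354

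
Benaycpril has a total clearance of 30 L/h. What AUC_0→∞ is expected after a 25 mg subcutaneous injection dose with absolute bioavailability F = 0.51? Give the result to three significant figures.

AUC = 0.425 mg/L·h

AUC_0→∞ = F × Dose / CL
        = 0.51 × 25 / 30 = 0.425 mg/L·h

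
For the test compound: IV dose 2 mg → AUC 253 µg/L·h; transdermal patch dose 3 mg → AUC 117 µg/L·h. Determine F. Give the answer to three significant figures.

F = 0.308

F = (AUC_ev / D_ev) / (AUC_iv / D_iv)
  = (117/3) / (253/2)
  = 39 / 126.5 = 0.3083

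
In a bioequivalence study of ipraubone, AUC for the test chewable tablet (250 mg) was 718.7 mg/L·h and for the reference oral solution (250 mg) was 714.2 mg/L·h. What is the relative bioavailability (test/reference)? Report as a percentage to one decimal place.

F_rel = 100.6%

F_rel = (AUC_test/D_test) / (AUC_ref/D_ref)
      = (718.7/250) / (714.2/250)
      = 2.8748 / 2.8568 = 1.0063 = 100.63%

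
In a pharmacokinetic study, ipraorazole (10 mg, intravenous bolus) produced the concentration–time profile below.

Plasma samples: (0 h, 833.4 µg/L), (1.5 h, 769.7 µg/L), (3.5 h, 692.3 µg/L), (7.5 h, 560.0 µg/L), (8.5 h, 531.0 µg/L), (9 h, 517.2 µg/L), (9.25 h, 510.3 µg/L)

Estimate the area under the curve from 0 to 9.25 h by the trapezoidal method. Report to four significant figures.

Trapezoidal AUC_0→9.25:
  [0→1.5]: (833.4+769.7)/2 × 1.5 = 1202.325
  [1.5→3.5]: (769.7+692.3)/2 × 2 = 1462.0
  [3.5→7.5]: (692.3+560.0)/2 × 4 = 2504.6
  [7.5→8.5]: (560.0+531.0)/2 × 1 = 545.5
  [8.5→9]: (531.0+517.2)/2 × 0.5 = 262.05
  [9→9.25]: (517.2+510.3)/2 × 0.25 = 128.4375
  Sum = 6104.9125 µg/L·h

AUC = 6105 µg/L·h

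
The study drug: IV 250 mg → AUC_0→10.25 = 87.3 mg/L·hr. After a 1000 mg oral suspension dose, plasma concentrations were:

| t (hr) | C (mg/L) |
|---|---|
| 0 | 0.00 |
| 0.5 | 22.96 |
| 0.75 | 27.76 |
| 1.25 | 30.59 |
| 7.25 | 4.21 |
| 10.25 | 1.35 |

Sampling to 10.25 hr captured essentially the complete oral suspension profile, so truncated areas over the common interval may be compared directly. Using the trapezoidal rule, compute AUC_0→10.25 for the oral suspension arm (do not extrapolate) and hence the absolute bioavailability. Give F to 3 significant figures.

Trapezoidal AUC_0→10.25 (oral suspension):
  [0→0.5]: (0.00+22.96)/2 × 0.5 = 5.74
  [0.5→0.75]: (22.96+27.76)/2 × 0.25 = 6.34
  [0.75→1.25]: (27.76+30.59)/2 × 0.5 = 14.5875
  [1.25→7.25]: (30.59+4.21)/2 × 6 = 104.4
  [7.25→10.25]: (4.21+1.35)/2 × 3 = 8.34
  Sum = 139.4075 mg/L·hr
F = (AUC_ev/D_ev)/(AUC_iv/D_iv) = (139.4075/1000)/(87.3/250) = 0.1394075/0.3492 = 0.3992

F = 0.399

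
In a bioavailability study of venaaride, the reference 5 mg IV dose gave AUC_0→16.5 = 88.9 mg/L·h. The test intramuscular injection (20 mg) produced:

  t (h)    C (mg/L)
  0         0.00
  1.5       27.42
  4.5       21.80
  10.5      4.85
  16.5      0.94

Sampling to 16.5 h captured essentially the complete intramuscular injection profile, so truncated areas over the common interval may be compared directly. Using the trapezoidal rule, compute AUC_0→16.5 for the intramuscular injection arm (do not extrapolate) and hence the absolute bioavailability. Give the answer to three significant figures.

Trapezoidal AUC_0→16.5 (intramuscular injection):
  [0→1.5]: (0.00+27.42)/2 × 1.5 = 20.565
  [1.5→4.5]: (27.42+21.80)/2 × 3 = 73.83
  [4.5→10.5]: (21.80+4.85)/2 × 6 = 79.95
  [10.5→16.5]: (4.85+0.94)/2 × 6 = 17.37
  Sum = 191.715 mg/L·h
F = (AUC_ev/D_ev)/(AUC_iv/D_iv) = (191.715/20)/(88.9/5) = 9.58575/17.78 = 0.5391

F = 0.539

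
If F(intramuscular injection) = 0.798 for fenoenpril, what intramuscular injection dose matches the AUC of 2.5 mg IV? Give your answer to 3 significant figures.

D_intramuscular = 3.13 mg

For equal systemic exposure: F × D_ev = D_iv
D_ev = D_iv / F = 2.5 / 0.798 = 3.13283 mg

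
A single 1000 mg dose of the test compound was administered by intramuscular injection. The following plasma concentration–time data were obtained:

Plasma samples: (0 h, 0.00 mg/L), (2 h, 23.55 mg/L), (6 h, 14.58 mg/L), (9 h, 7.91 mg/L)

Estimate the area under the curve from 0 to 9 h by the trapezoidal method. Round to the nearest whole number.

AUC = 134 mg/L·h

Trapezoidal AUC_0→9:
  [0→2]: (0.00+23.55)/2 × 2 = 23.55
  [2→6]: (23.55+14.58)/2 × 4 = 76.26
  [6→9]: (14.58+7.91)/2 × 3 = 33.735
  Sum = 133.545 mg/L·h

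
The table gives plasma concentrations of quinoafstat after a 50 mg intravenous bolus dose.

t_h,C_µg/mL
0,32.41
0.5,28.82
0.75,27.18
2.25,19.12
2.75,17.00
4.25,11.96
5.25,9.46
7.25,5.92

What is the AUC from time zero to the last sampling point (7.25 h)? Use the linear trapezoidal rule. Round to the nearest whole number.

AUC = 114 µg/mL·h

Trapezoidal AUC_0→7.25:
  [0→0.5]: (32.41+28.82)/2 × 0.5 = 15.3075
  [0.5→0.75]: (28.82+27.18)/2 × 0.25 = 7.0
  [0.75→2.25]: (27.18+19.12)/2 × 1.5 = 34.725
  [2.25→2.75]: (19.12+17.00)/2 × 0.5 = 9.03
  [2.75→4.25]: (17.00+11.96)/2 × 1.5 = 21.72
  [4.25→5.25]: (11.96+9.46)/2 × 1 = 10.71
  [5.25→7.25]: (9.46+5.92)/2 × 2 = 15.38
  Sum = 113.8725 µg/mL·h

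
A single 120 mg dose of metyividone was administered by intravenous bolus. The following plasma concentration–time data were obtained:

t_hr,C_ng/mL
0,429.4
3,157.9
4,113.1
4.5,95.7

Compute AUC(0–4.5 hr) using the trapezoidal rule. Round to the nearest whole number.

Trapezoidal AUC_0→4.5:
  [0→3]: (429.4+157.9)/2 × 3 = 880.95
  [3→4]: (157.9+113.1)/2 × 1 = 135.5
  [4→4.5]: (113.1+95.7)/2 × 0.5 = 52.2
  Sum = 1068.65 ng/mL·hr

AUC = 1069 ng/mL·hr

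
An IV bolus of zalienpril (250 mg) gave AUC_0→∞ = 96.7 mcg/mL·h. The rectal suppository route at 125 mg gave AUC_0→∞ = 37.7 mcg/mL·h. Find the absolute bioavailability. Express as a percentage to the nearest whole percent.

F = 78%

F = (AUC_ev / D_ev) / (AUC_iv / D_iv)
  = (37.7/125) / (96.7/250)
  = 0.3016 / 0.3868 = 0.7797
  = 77.97%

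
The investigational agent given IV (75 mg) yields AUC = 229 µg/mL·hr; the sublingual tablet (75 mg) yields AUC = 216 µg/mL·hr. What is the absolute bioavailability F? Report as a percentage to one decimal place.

F = (AUC_ev / D_ev) / (AUC_iv / D_iv)
  = (216/75) / (229/75)
  = 2.88 / 3.05333 = 0.9432
  = 94.32%

F = 94.3%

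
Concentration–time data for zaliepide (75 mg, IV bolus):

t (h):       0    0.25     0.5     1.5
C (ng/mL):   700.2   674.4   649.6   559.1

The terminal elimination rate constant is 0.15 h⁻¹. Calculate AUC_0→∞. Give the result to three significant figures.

Trapezoidal AUC_0→1.5:
  [0→0.25]: (700.2+674.4)/2 × 0.25 = 171.825
  [0.25→0.5]: (674.4+649.6)/2 × 0.25 = 165.5
  [0.5→1.5]: (649.6+559.1)/2 × 1 = 604.35
  Sum = 941.675 ng/mL·h
Extrapolated tail: C_last / k_e = 559.1 / 0.15 = 3727.333
AUC_0→∞ = 941.675 + 3727.333 = 4669.008 ng/mL·h

AUC = 4670 ng/mL·h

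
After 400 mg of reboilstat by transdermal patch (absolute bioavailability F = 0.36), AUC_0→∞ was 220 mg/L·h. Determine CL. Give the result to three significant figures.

CL = F × Dose / AUC_0→∞
   = 0.36 × 400 / 220 = 0.654545 L/h

CL = 0.655 L/h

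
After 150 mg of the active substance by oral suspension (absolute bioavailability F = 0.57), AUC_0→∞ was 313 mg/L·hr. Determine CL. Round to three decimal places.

CL = 0.273 L/hr

CL = F × Dose / AUC_0→∞
   = 0.57 × 150 / 313 = 0.273163 L/hr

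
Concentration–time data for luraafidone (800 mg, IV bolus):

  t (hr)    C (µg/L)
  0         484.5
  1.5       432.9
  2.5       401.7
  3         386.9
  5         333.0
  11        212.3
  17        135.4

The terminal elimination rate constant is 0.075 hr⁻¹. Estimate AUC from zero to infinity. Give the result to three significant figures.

Trapezoidal AUC_0→17:
  [0→1.5]: (484.5+432.9)/2 × 1.5 = 688.05
  [1.5→2.5]: (432.9+401.7)/2 × 1 = 417.3
  [2.5→3]: (401.7+386.9)/2 × 0.5 = 197.15
  [3→5]: (386.9+333.0)/2 × 2 = 719.9
  [5→11]: (333.0+212.3)/2 × 6 = 1635.9
  [11→17]: (212.3+135.4)/2 × 6 = 1043.1
  Sum = 4701.4 µg/L·hr
Extrapolated tail: C_last / k_e = 135.4 / 0.075 = 1805.333
AUC_0→∞ = 4701.4 + 1805.333 = 6506.733 µg/L·hr

AUC = 6510 µg/L·hr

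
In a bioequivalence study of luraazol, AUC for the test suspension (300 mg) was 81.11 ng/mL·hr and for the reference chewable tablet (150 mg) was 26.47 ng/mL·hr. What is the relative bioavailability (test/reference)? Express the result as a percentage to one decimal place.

F_rel = (AUC_test/D_test) / (AUC_ref/D_ref)
      = (81.11/300) / (26.47/150)
      = 0.270367 / 0.176467 = 1.5321 = 153.21%

F_rel = 153.2%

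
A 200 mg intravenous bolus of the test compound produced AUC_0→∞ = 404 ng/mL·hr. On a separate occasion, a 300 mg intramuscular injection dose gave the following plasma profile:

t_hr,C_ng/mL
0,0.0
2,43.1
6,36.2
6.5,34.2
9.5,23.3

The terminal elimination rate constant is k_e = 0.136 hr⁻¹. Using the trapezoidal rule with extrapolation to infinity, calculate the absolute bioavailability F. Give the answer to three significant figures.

F = 0.787

Trapezoidal AUC_0→9.5 (intramuscular injection):
  [0→2]: (0.0+43.1)/2 × 2 = 43.1
  [2→6]: (43.1+36.2)/2 × 4 = 158.6
  [6→6.5]: (36.2+34.2)/2 × 0.5 = 17.6
  [6.5→9.5]: (34.2+23.3)/2 × 3 = 86.25
  Sum = 305.55 ng/mL·hr
Tail: C_last/k_e = 23.3/0.136 = 171.324
AUC_0→∞ (intramuscular injection) = 305.55 + 171.324 = 476.874 ng/mL·hr
F = (AUC_ev/D_ev)/(AUC_iv/D_iv) = (476.874/300)/(404/200) = 1.58958/2.02 = 0.7869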